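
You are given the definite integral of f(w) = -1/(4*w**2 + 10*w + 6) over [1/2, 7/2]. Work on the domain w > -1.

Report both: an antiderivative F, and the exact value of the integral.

Factor the denominator (2*(w + 1)*(2*w + 3)) and decompose: f = 1/(2*w + 3) - 1/(2*(w + 1)); each piece integrates to a log, atan, or power term.
F(w) = (-log(w + 1) + log(w + 3/2))/2 is an antiderivative of f.
Check: d/dw[(-log(w + 1) + log(w + 3/2))/2] = -1/(4*w**2 + 10*w + 6) = f(w).
F(7/2) = -log(9/2)/2 + log(5)/2; F(1/2) = -log(3/2)/2 + log(2)/2.
Integral = F(7/2) - F(1/2) = -log(9/2)/2 - log(2)/2 + log(3/2)/2 + log(5)/2.

Antiderivative: F(w) = (-log(w + 1) + log(w + 3/2))/2; value = -log(9/2)/2 - log(2)/2 + log(3/2)/2 + log(5)/2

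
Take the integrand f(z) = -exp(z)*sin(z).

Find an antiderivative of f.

An antiderivative F(z) passes only if d/dz[F] lands on f(z) exactly.
Check: d/dz[-exp(z)*sin(z)/2 + exp(z)*cos(z)/2] = -exp(z)*sin(z) = f(z).

An antiderivative is F(z) = -exp(z)*sin(z)/2 + exp(z)*cos(z)/2.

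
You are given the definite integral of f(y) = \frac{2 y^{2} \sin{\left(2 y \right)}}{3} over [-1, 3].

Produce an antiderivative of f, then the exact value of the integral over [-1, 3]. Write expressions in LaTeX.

Antiderivative: F(y) = - \frac{y^{2} \cos{\left(2 y \right)}}{3} + \frac{y \sin{\left(2 y \right)}}{3} + \frac{\cos{\left(2 y \right)}}{6}; value = - \frac{17 \cos{\left(6 \right)}}{6} - \frac{\sin{\left(2 \right)}}{3} + \sin{\left(6 \right)} + \frac{\cos{\left(2 \right)}}{6}

For F(y) to be correct the identity F'(y) - f(y) = 0 must hold.
F(y) = - \frac{y^{2} \cos{\left(2 y \right)}}{3} + \frac{y \sin{\left(2 y \right)}}{3} + \frac{\cos{\left(2 y \right)}}{6} is an antiderivative of f.
Check: d/dy[- \frac{y^{2} \cos{\left(2 y \right)}}{3} + \frac{y \sin{\left(2 y \right)}}{3} + \frac{\cos{\left(2 y \right)}}{6}] = \frac{2 y^{2} \sin{\left(2 y \right)}}{3} = f(y).
F(3) = - \frac{17 \cos{\left(6 \right)}}{6} + \sin{\left(6 \right)}; F(-1) = - \frac{\cos{\left(2 \right)}}{6} + \frac{\sin{\left(2 \right)}}{3}.
Integral = F(3) - F(-1) = - \frac{17 \cos{\left(6 \right)}}{6} - \frac{\sin{\left(2 \right)}}{3} + \sin{\left(6 \right)} + \frac{\cos{\left(2 \right)}}{6}.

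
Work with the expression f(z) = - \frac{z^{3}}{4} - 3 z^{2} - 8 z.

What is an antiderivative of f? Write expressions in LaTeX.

An antiderivative is F(z) = - \frac{z^{4}}{16} - z^{3} - 4 z^{2}.

f matches the chain-rule pattern g'(h)*h' with inner function h(z) = - \frac{z^{2}}{4} - 2 z; substituting u = h(z) collapses the integral.
Check: d/dz[- \frac{z^{4}}{16} - z^{3} - 4 z^{2}] = - \frac{z^{3}}{4} - 3 z^{2} - 8 z = f(z).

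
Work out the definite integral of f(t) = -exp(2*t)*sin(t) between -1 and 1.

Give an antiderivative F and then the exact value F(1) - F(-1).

Antiderivative: F(t) = (-2*sin(t) + cos(t))*exp(2*t)/5; value = -2*exp(2)*sin(1)/5 - 2*exp(-2)*sin(1)/5 - exp(-2)*cos(1)/5 + exp(2)*cos(1)/5

A candidate is checked by its d/dt: the result must match f(t).
F(t) = (-2*sin(t) + cos(t))*exp(2*t)/5 is an antiderivative of f.
Check: d/dt[(-2*sin(t) + cos(t))*exp(2*t)/5] = -exp(2*t)*sin(t) = f(t).
F(1) = -2*exp(2)*sin(1)/5 + exp(2)*cos(1)/5; F(-1) = exp(-2)*cos(1)/5 + 2*exp(-2)*sin(1)/5.
Integral = F(1) - F(-1) = -2*exp(2)*sin(1)/5 - 2*exp(-2)*sin(1)/5 - exp(-2)*cos(1)/5 + exp(2)*cos(1)/5.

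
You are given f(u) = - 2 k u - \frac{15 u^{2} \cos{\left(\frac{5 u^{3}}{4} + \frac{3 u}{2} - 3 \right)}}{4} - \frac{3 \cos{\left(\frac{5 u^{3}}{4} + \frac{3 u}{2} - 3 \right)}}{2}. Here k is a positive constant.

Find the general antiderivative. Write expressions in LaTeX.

F(u) = - k u^{2} - \sin{\left(\frac{5 u^{3}}{4} + \frac{3 u}{2} - 3 \right)} + C

Integrate term by term and add the pieces.
Check: d/du[- k u^{2} - \sin{\left(\frac{5 u^{3}}{4} + \frac{3 u}{2} - 3 \right)}] = - 2 k u - \frac{15 u^{2} \cos{\left(\frac{5 u^{3}}{4} + \frac{3 u}{2} - 3 \right)}}{4} - \frac{3 \cos{\left(\frac{5 u^{3}}{4} + \frac{3 u}{2} - 3 \right)}}{2} = f(u).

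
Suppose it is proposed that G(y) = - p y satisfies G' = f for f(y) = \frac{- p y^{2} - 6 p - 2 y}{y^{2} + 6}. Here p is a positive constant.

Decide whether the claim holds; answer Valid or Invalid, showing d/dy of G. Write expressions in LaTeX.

Invalid: d/dy[G] - f = \frac{2 y}{y^{2} + 6}, which is not 0.

d/dy[G] = - p
d/dy[G] - f(y) = \frac{2 y}{y^{2} + 6} != 0.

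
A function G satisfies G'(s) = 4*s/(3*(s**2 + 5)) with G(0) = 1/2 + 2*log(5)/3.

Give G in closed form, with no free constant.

G(s) = (4*log(s**2 + 5) + 3)/6

G'(s) matches the chain-rule pattern g'(h)*h' with inner function h(s) = s**2 + 5; substituting u = h(s) collapses the integral.
A general antiderivative is 2*log(s**2 + 5)/3 + C.
The condition gives C = 1/2 + 2*log(5)/3 - (2*log(5)/3) = 1/2.
So G(s) = (4*log(s**2 + 5) + 3)/6.
Check: d/ds[(4*log(s**2 + 5) + 3)/6] = 4*s/(3*s**2 + 15), which equals G'(s).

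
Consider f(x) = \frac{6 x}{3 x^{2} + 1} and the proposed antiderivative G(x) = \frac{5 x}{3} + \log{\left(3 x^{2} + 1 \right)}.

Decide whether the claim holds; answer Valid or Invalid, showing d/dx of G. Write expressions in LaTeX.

Invalid: d/dx[G] - f = \frac{5}{3}, which is not 0.

d/dx[G] = \frac{15 x^{2} + 18 x + 5}{9 x^{2} + 3}
d/dx[G] - f(x) = \frac{5}{3} != 0.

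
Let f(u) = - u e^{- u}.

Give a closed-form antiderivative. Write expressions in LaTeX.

An antiderivative is F(u) = \left(u + 1\right) e^{- u}.

f has the shape v'r + vr' for v = u + 1 and r = e^{- u} — it is the derivative of the product v*r.
Check: d/du[\left(u + 1\right) e^{- u}] = - u e^{- u} = f(u).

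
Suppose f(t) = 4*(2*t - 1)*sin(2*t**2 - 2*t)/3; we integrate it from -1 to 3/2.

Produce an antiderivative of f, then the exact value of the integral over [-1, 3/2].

Antiderivative: F(t) = -2*cos(2*t**2 - 2*t)/3; value = 2*cos(4)/3 - 2*cos(3/2)/3

The substitution u = 2*t**2 - 2*t works: f is exactly (dF/du)*(du/dt) for that inner function.
F(t) = -2*cos(2*t**2 - 2*t)/3 is an antiderivative of f.
Check: d/dt[-2*cos(2*t**2 - 2*t)/3] = 8*t*sin(2*t**2 - 2*t)/3 - 4*sin(2*t**2 - 2*t)/3, which equals f(t).
F(3/2) = -2*cos(3/2)/3; F(-1) = -2*cos(4)/3.
Integral = F(3/2) - F(-1) = 2*cos(4)/3 - 2*cos(3/2)/3.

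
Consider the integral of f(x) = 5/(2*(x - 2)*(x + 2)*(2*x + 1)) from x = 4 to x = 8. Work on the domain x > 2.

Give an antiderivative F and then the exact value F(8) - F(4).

Antiderivative: F(x) = log(x - 2)/8 - log(x + 1/2)/3 + 5*log(x + 2)/24; value = -log(17/2)/3 - log(6)/12 - log(2)/8 + 5*log(10)/24 + log(9/2)/3

Factor the denominator (2*(x - 2)*(x + 2)*(2*x + 1)) and decompose: f = -2/(3*(2*x + 1)) + 5/(24*(x + 2)) + 1/(8*(x - 2)); each piece integrates to a log, atan, or power term.
F(x) = log(x - 2)/8 - log(x + 1/2)/3 + 5*log(x + 2)/24 is an antiderivative of f.
Check: d/dx[log(x - 2)/8 - log(x + 1/2)/3 + 5*log(x + 2)/24] = 5/(4*x**3 + 2*x**2 - 16*x - 8), which equals f(x).
F(8) = -log(17/2)/3 + log(6)/8 + 5*log(10)/24; F(4) = -log(9/2)/3 + log(2)/8 + 5*log(6)/24.
Integral = F(8) - F(4) = -log(17/2)/3 - log(6)/12 - log(2)/8 + 5*log(10)/24 + log(9/2)/3.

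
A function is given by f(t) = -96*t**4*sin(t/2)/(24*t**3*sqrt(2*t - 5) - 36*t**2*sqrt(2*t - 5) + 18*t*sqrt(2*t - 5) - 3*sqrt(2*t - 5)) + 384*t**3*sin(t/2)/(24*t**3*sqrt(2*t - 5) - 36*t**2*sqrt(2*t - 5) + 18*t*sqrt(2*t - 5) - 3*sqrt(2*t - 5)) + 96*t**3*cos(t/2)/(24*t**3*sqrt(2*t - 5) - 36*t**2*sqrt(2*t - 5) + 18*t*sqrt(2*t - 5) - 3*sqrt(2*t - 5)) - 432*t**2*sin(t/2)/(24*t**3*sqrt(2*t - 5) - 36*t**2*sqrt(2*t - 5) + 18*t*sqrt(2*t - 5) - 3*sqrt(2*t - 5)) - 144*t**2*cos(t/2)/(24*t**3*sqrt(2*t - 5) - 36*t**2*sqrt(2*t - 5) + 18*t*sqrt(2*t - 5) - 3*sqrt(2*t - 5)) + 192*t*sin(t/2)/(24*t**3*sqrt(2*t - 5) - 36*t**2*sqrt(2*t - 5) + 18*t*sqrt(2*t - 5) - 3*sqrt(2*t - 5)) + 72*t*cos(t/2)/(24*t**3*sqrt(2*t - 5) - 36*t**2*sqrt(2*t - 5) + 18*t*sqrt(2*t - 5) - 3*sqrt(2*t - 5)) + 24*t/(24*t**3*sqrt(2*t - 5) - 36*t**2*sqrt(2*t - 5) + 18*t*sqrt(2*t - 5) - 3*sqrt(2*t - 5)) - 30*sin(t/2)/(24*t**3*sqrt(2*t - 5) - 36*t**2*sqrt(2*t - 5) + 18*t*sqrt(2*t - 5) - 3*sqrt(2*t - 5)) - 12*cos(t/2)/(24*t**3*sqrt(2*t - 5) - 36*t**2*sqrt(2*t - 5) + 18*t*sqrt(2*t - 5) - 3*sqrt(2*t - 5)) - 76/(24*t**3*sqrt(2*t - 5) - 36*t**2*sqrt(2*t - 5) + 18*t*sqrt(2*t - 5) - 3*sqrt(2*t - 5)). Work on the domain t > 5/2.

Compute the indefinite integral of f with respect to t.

F(t) = -4*sqrt(2*t - 5)*(-3*(2*t - 1)**2*cos(t/2) + 1)/(3*(2*t - 1)**2) + C

Recognize the product-rule pattern: f = u'v + uv' with u = -sqrt(2*t - 5), v = -4*cos(t/2) + 4/(3*(2*t - 1)**2), so integration by parts undoes it.
Check: d/dt[-4*sqrt(2*t - 5)*(-3*(2*t - 1)**2*cos(t/2) + 1)/(3*(2*t - 1)**2)] = (-96*t**4*sin(t/2) + 384*t**3*sin(t/2) + 96*t**3*cos(t/2) - 432*t**2*sin(t/2) - 144*t**2*cos(t/2) + 192*t*sin(t/2) + 72*t*cos(t/2) + 24*t - 30*sin(t/2) - 12*cos(t/2) - 76)/(24*t**3*sqrt(2*t - 5) - 36*t**2*sqrt(2*t - 5) + 18*t*sqrt(2*t - 5) - 3*sqrt(2*t - 5)), which equals f(t).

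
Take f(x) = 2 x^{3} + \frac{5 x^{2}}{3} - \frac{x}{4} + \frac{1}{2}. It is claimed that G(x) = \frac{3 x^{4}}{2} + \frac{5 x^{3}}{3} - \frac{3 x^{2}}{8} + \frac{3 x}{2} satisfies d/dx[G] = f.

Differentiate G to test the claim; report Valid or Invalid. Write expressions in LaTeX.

d/dx[G] = 6 x^{3} + 5 x^{2} - \frac{3 x}{4} + \frac{3}{2}
d/dx[G] - f(x) = 4 x^{3} + \frac{10 x^{2}}{3} - \frac{x}{2} + 1 != 0.

Invalid: d/dx[G] - f = 4 x^{3} + \frac{10 x^{2}}{3} - \frac{x}{2} + 1, which is not 0.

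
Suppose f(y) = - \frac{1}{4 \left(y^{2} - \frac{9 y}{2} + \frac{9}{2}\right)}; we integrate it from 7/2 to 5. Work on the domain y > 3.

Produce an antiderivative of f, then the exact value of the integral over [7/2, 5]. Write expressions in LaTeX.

Antiderivative: F(y) = - \frac{\log{\left(y - 3 \right)}}{6} + \frac{\log{\left(y - \frac{3}{2} \right)}}{6}; value = - \frac{\log{\left(2 \right)}}{2} + \frac{\log{\left(\frac{7}{2} \right)}}{6}

Factor the denominator (2 \left(y - 3\right) \left(2 y - 3\right)) and decompose: f = \frac{1}{3 \left(2 y - 3\right)} - \frac{1}{6 \left(y - 3\right)}; each piece integrates to a log, atan, or power term.
F(y) = - \frac{\log{\left(y - 3 \right)}}{6} + \frac{\log{\left(y - \frac{3}{2} \right)}}{6} is an antiderivative of f.
Check: d/dy[- \frac{\log{\left(y - 3 \right)}}{6} + \frac{\log{\left(y - \frac{3}{2} \right)}}{6}] = - \frac{1}{4 y^{2} - 18 y + 18}, which equals f(y).
F(5) = - \frac{\log{\left(2 \right)}}{6} + \frac{\log{\left(\frac{7}{2} \right)}}{6}; F(7/2) = \frac{\log{\left(2 \right)}}{3}.
Integral = F(5) - F(7/2) = - \frac{\log{\left(2 \right)}}{2} + \frac{\log{\left(\frac{7}{2} \right)}}{6}.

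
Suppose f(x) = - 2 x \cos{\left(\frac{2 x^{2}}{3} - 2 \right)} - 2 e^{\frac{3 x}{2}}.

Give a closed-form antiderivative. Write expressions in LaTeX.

An antiderivative is F(x) = - \frac{4 e^{\frac{3 x}{2}}}{3} - \frac{3 \sin{\left(\frac{2 x^{2}}{3} - 2 \right)}}{2}.

Integrate term by term and add the pieces.
Check: d/dx[- \frac{4 e^{\frac{3 x}{2}}}{3} - \frac{3 \sin{\left(\frac{2 x^{2}}{3} - 2 \right)}}{2}] = - 2 x \cos{\left(\frac{2 x^{2}}{3} - 2 \right)} - 2 e^{\frac{3 x}{2}} = f(x).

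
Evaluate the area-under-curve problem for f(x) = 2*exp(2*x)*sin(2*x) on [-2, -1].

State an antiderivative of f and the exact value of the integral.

Antiderivative: F(x) = exp(2*x)*sin(2*x)/2 - exp(2*x)*cos(2*x)/2; value = -exp(-2)*sin(2)/2 + exp(-4)*sin(4)/2 + exp(-4)*cos(4)/2 - exp(-2)*cos(2)/2

An antiderivative F(x) passes only if d/dx[F] lands on f(x) exactly.
F(x) = exp(2*x)*sin(2*x)/2 - exp(2*x)*cos(2*x)/2 is an antiderivative of f.
Check: d/dx[exp(2*x)*sin(2*x)/2 - exp(2*x)*cos(2*x)/2] = 2*exp(2*x)*sin(2*x) = f(x).
F(-1) = -exp(-2)*sin(2)/2 - exp(-2)*cos(2)/2; F(-2) = -exp(-4)*cos(4)/2 - exp(-4)*sin(4)/2.
Integral = F(-1) - F(-2) = -exp(-2)*sin(2)/2 + exp(-4)*sin(4)/2 + exp(-4)*cos(4)/2 - exp(-2)*cos(2)/2.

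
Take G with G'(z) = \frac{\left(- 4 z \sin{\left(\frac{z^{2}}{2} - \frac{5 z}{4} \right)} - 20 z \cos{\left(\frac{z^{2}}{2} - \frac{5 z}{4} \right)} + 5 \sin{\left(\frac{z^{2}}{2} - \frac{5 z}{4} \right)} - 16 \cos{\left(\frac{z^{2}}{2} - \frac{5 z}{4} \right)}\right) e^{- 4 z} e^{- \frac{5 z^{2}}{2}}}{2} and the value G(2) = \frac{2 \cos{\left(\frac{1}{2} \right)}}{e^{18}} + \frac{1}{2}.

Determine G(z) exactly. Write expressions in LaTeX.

G(z) = \frac{\left(e^{4 z} e^{\frac{5 z^{2}}{2}} + 4 \cos{\left(\frac{z^{2}}{2} - \frac{5 z}{4} \right)}\right) e^{- 4 z} e^{- \frac{5 z^{2}}{2}}}{2}

G'(z) has the shape u'v + uv' for u = 2 \cos{\left(\frac{z^{2}}{2} - \frac{5 z}{4} \right)} and v = e^{- \frac{5 z^{2}}{2} - 4 z} — it is the derivative of the product u*v.
A general antiderivative is 2 e^{- \frac{5 z^{2}}{2} - 4 z} \cos{\left(\frac{z^{2}}{2} - \frac{5 z}{4} \right)} + C.
The condition gives C = \frac{2 \cos{\left(\frac{1}{2} \right)}}{e^{18}} + \frac{1}{2} - (\frac{2 \cos{\left(\frac{1}{2} \right)}}{e^{18}}) = \frac{1}{2}.
So G(z) = \frac{\left(e^{4 z} e^{\frac{5 z^{2}}{2}} + 4 \cos{\left(\frac{z^{2}}{2} - \frac{5 z}{4} \right)}\right) e^{- 4 z} e^{- \frac{5 z^{2}}{2}}}{2}.
Check: d/dz[\frac{\left(e^{4 z} e^{\frac{5 z^{2}}{2}} + 4 \cos{\left(\frac{z^{2}}{2} - \frac{5 z}{4} \right)}\right) e^{- 4 z} e^{- \frac{5 z^{2}}{2}}}{2}] = \frac{\left(- 4 z \sin{\left(\frac{z^{2}}{2} - \frac{5 z}{4} \right)} - 20 z \cos{\left(\frac{z^{2}}{2} - \frac{5 z}{4} \right)} + 5 \sin{\left(\frac{z^{2}}{2} - \frac{5 z}{4} \right)} - 16 \cos{\left(\frac{z^{2}}{2} - \frac{5 z}{4} \right)}\right) e^{- 4 z} e^{- \frac{5 z^{2}}{2}}}{2} = G'(z).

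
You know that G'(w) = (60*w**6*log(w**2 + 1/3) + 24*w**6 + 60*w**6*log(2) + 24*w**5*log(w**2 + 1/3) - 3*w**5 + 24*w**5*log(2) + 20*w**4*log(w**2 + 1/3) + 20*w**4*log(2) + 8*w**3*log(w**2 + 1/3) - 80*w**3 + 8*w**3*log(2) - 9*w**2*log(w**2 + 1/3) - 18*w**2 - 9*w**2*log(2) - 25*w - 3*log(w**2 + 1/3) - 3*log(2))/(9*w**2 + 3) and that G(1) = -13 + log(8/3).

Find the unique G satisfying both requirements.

G(w) = 4*w**5*log(2*w**2 + 2/3)/3 + 2*w**4*log(2*w**2 + 2/3)/3 - 5*w**4/12 - 25*w**2/6 - w*log(2*w**2 + 2/3) - 101/12

The proposed G(w) is checked by its d/dw: the result must match the given G'(w).
A general antiderivative is -5*(w**2/2 + 5/2)**2/3 - 4*(-w**5 - w**4/2 + 3*w/4)*log(2*w**2 + 2/3)/3 + C.
The condition gives C = -13 + log(8/3) - (-15 + log(8/3)) = 2.
So G(w) = 4*w**5*log(2*w**2 + 2/3)/3 + 2*w**4*log(2*w**2 + 2/3)/3 - 5*w**4/12 - 25*w**2/6 - w*log(2*w**2 + 2/3) - 101/12.
Check: d/dw[4*w**5*log(2*w**2 + 2/3)/3 + 2*w**4*log(2*w**2 + 2/3)/3 - 5*w**4/12 - 25*w**2/6 - w*log(2*w**2 + 2/3) - 101/12] = (60*w**6*log(w**2 + 1/3) + 24*w**6 + 60*w**6*log(2) + 24*w**5*log(w**2 + 1/3) - 3*w**5 + 24*w**5*log(2) + 20*w**4*log(w**2 + 1/3) + 20*w**4*log(2) + 8*w**3*log(w**2 + 1/3) - 80*w**3 + 8*w**3*log(2) - 9*w**2*log(w**2 + 1/3) - 18*w**2 - 9*w**2*log(2) - 25*w - 3*log(w**2 + 1/3) - 3*log(2))/(9*w**2 + 3) = G'(w).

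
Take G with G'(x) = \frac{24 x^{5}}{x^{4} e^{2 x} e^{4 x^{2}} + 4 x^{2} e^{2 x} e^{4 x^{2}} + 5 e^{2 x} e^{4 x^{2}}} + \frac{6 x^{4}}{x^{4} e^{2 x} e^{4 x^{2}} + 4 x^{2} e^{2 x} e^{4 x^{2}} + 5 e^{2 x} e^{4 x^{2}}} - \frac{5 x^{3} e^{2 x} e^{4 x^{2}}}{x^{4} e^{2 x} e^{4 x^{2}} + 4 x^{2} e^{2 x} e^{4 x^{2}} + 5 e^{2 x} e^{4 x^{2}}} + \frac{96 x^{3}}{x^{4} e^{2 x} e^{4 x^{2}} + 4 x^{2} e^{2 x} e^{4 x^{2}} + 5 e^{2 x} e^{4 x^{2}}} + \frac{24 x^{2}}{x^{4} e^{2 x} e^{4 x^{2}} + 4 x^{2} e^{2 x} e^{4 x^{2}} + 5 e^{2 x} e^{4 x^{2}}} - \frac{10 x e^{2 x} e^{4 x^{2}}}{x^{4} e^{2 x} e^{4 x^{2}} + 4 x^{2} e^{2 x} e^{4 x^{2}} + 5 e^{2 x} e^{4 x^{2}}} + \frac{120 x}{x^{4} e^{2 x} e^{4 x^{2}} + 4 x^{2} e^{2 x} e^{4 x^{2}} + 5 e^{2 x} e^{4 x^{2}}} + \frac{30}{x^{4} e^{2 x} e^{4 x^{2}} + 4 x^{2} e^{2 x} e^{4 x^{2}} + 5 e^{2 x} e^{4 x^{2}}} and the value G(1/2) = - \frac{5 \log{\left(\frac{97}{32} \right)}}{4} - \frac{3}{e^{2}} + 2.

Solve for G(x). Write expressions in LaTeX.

The integrand splits into summands that can be handled one at a time.
A general antiderivative is - \frac{5 \log{\left(\frac{x^{4}}{2} + 2 x^{2} + \frac{5}{2} \right)}}{4} - 3 e^{- 2 x} e^{- 4 x^{2}} + C.
The condition gives C = - \frac{5 \log{\left(\frac{97}{32} \right)}}{4} - \frac{3}{e^{2}} + 2 - (- \frac{5 \log{\left(\frac{97}{32} \right)}}{4} - \frac{3}{e^{2}}) = 2.
So G(x) = \frac{\left(- 5 e^{2 x} e^{4 x^{2}} \log{\left(\frac{x^{4}}{2} + 2 x^{2} + \frac{5}{2} \right)} + 8 e^{2 x} e^{4 x^{2}} - 12\right) e^{- 2 x} e^{- 4 x^{2}}}{4}.
Check: d/dx[\frac{\left(- 5 e^{2 x} e^{4 x^{2}} \log{\left(\frac{x^{4}}{2} + 2 x^{2} + \frac{5}{2} \right)} + 8 e^{2 x} e^{4 x^{2}} - 12\right) e^{- 2 x} e^{- 4 x^{2}}}{4}] = \frac{24 x^{5} + 6 x^{4} - 5 x^{3} e^{2 x} e^{4 x^{2}} + 96 x^{3} + 24 x^{2} - 10 x e^{2 x} e^{4 x^{2}} + 120 x + 30}{x^{4} e^{2 x} e^{4 x^{2}} + 4 x^{2} e^{2 x} e^{4 x^{2}} + 5 e^{2 x} e^{4 x^{2}}}, which equals G'(x).

G(x) = \frac{\left(- 5 e^{2 x} e^{4 x^{2}} \log{\left(\frac{x^{4}}{2} + 2 x^{2} + \frac{5}{2} \right)} + 8 e^{2 x} e^{4 x^{2}} - 12\right) e^{- 2 x} e^{- 4 x^{2}}}{4}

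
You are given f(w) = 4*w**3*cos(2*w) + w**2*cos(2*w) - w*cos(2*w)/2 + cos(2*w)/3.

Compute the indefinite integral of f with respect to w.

F(w) = 2*w**3*sin(2*w) + w**2*sin(2*w)/2 + 3*w**2*cos(2*w) - 13*w*sin(2*w)/4 + w*cos(2*w)/2 - sin(2*w)/12 - 13*cos(2*w)/8 + C

Integrate term by term and add the pieces.
Check: d/dw[2*w**3*sin(2*w) + w**2*sin(2*w)/2 + 3*w**2*cos(2*w) - 13*w*sin(2*w)/4 + w*cos(2*w)/2 - sin(2*w)/12 - 13*cos(2*w)/8] = 4*w**3*cos(2*w) + w**2*cos(2*w) - w*cos(2*w)/2 + cos(2*w)/3 = f(w).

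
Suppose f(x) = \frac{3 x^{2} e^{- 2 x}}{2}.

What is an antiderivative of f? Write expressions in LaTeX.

Recognize the product-rule pattern: f = u'v + uv' with u = - \frac{3 x^{2}}{4} - \frac{3 x}{4} - \frac{3}{8}, v = e^{- 2 x}, so integration by parts undoes it.
Check: d/dx[\frac{3 \left(- 2 x^{2} - 2 x - 1\right) e^{- 2 x}}{8}] = \frac{3 x^{2} e^{- 2 x}}{2} = f(x).

An antiderivative is F(x) = \frac{3 \left(- 2 x^{2} - 2 x - 1\right) e^{- 2 x}}{8}.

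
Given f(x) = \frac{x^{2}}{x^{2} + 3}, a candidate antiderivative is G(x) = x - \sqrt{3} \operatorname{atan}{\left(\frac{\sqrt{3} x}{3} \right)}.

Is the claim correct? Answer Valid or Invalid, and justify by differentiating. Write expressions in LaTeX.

d/dx[G] = \frac{x^{2}}{x^{2} + 3}
This equals f(x) exactly, so the claim holds.

Valid - differentiating G returns exactly f.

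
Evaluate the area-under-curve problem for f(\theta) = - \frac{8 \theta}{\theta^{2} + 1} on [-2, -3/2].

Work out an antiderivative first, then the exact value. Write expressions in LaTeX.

The substitution u = \frac{3 \theta^{2}}{2} + \frac{3}{2} works: f is exactly (dF/du)*(du/d\theta) for that inner function.
F(\theta) = - 4 \log{\left(\frac{3 \theta^{2}}{2} + \frac{3}{2} \right)} is an antiderivative of f.
Check: d/d\theta[- 4 \log{\left(\frac{3 \theta^{2}}{2} + \frac{3}{2} \right)}] = - \frac{8 \theta}{\theta^{2} + 1} = f(\theta).
F(-3/2) = - 4 \log{\left(\frac{39}{8} \right)}; F(-2) = - 4 \log{\left(\frac{15}{2} \right)}.
Integral = F(-3/2) - F(-2) = - 4 \log{\left(\frac{39}{8} \right)} + 4 \log{\left(\frac{15}{2} \right)}.

Antiderivative: F(\theta) = - 4 \log{\left(\frac{3 \theta^{2}}{2} + \frac{3}{2} \right)}; value = - 4 \log{\left(\frac{39}{8} \right)} + 4 \log{\left(\frac{15}{2} \right)}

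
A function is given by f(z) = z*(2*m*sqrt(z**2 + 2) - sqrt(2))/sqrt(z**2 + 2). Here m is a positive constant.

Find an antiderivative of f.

Recover f(z) by differentiating a candidate F(z); any mismatch rules it out.
Check: d/dz[m*z**2 - 2*sqrt(z**2/2 + 1)] = (2*m*z*sqrt(z**2 + 2) - sqrt(2)*z)/sqrt(z**2 + 2), which equals f(z).

An antiderivative is F(z) = m*z**2 - 2*sqrt(z**2/2 + 1).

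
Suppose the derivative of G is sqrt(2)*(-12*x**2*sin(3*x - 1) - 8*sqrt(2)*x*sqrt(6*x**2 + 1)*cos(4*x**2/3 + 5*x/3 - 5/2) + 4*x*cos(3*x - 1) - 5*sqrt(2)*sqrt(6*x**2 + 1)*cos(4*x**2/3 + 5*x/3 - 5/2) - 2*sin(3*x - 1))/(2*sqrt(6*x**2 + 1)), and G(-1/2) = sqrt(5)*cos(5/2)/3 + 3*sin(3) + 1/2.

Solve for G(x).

A first test for any G(x): its x-derivative must equal the given G'(x).
A general antiderivative is 2*sqrt(3*x**2 + 1/2)*cos(3*x - 1)/3 - 3*sin(4*x**2/3 + 5*x/3 - 5/2) + C.
The condition gives C = sqrt(5)*cos(5/2)/3 + 3*sin(3) + 1/2 - (sqrt(5)*cos(5/2)/3 + 3*sin(3)) = 1/2.
So G(x) = (2*sqrt(2)*sqrt(6*x**2 + 1)*cos(3*x - 1) - 18*sin(4*x**2/3 + 5*x/3 - 5/2) + 3)/6.
Check: d/dx[(2*sqrt(2)*sqrt(6*x**2 + 1)*cos(3*x - 1) - 18*sin(4*x**2/3 + 5*x/3 - 5/2) + 3)/6] = (-6*sqrt(2)*x**2*sin(3*x - 1) - 8*x*sqrt(6*x**2 + 1)*cos(4*x**2/3 + 5*x/3 - 5/2) + 2*sqrt(2)*x*cos(3*x - 1) - 5*sqrt(6*x**2 + 1)*cos(4*x**2/3 + 5*x/3 - 5/2) - sqrt(2)*sin(3*x - 1))/sqrt(6*x**2 + 1), which equals G'(x).

G(x) = (2*sqrt(2)*sqrt(6*x**2 + 1)*cos(3*x - 1) - 18*sin(4*x**2/3 + 5*x/3 - 5/2) + 3)/6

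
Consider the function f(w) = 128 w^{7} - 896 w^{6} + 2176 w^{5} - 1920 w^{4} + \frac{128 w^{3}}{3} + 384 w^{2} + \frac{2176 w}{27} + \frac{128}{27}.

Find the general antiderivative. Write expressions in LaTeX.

The substitution u = 2 w^{2} - 4 w - \frac{2}{3} works: f is exactly (dF/du)*(du/dw) for that inner function.
Check: d/dw[\frac{16 \left(3 w^{2} - 6 w - 1\right)^{4}}{81}] = 128 w^{7} - 896 w^{6} + 2176 w^{5} - 1920 w^{4} + \frac{128 w^{3}}{3} + 384 w^{2} + \frac{2176 w}{27} + \frac{128}{27} = f(w).

F(w) = \frac{16 \left(3 w^{2} - 6 w - 1\right)^{4}}{81} + C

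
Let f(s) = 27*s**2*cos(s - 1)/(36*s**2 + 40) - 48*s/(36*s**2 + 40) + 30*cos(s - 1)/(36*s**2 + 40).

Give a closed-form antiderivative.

An antiderivative is F(s) = -2*log(3*s**2/2 + 5/3)/3 + 3*sin(s - 1)/4.

Integrate term by term and add the pieces.
Check: d/ds[-2*log(3*s**2/2 + 5/3)/3 + 3*sin(s - 1)/4] = (27*s**2*cos(s - 1) - 48*s + 30*cos(s - 1))/(36*s**2 + 40), which equals f(s).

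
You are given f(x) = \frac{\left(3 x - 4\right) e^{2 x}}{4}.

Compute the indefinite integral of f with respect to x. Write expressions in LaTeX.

F(x) = \frac{\left(6 x - 11\right) e^{2 x}}{16} + C

Recognize the product-rule pattern: f = u'v + uv' with u = \frac{3 x}{8} - \frac{11}{16}, v = e^{2 x}, so integration by parts undoes it.
Check: d/dx[\frac{\left(6 x - 11\right) e^{2 x}}{16}] = \frac{3 x e^{2 x}}{4} - e^{2 x}, which equals f(x).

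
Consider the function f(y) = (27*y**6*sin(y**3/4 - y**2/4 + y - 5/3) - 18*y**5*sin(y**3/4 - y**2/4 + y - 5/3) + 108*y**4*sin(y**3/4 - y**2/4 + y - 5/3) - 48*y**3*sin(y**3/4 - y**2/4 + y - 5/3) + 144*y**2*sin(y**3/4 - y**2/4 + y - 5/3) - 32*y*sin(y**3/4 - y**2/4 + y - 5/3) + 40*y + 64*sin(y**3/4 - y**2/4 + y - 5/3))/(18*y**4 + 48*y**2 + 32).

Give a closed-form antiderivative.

An antiderivative F(y) passes only if d/dy[F] lands on f(y) exactly.
Check: d/dy[-2*cos(y**3/4 - y**2/4 + y - 5/3) - 5/(9*y**2/2 + 6)] = (27*y**6*sin(y**3/4 - y**2/4 + y - 5/3) - 18*y**5*sin(y**3/4 - y**2/4 + y - 5/3) + 108*y**4*sin(y**3/4 - y**2/4 + y - 5/3) - 48*y**3*sin(y**3/4 - y**2/4 + y - 5/3) + 144*y**2*sin(y**3/4 - y**2/4 + y - 5/3) - 32*y*sin(y**3/4 - y**2/4 + y - 5/3) + 40*y + 64*sin(y**3/4 - y**2/4 + y - 5/3))/(18*y**4 + 48*y**2 + 32) = f(y).

An antiderivative is F(y) = -2*cos(y**3/4 - y**2/4 + y - 5/3) - 5/(9*y**2/2 + 6).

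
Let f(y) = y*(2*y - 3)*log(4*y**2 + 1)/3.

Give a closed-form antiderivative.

An antiderivative is F(y) = 2*y**3*log(4*y**2 + 1)/9 - 4*y**3/27 - y**2*log(4*y**2 + 1)/2 + y**2/2 + y/9 - log(y**2 + 1/4)/8 - atan(2*y)/18.

Since d/dy undoes antidifferentiation here, F'(y) = f(y) is required of F(y).
Check: d/dy[2*y**3*log(4*y**2 + 1)/9 - 4*y**3/27 - y**2*log(4*y**2 + 1)/2 + y**2/2 + y/9 - log(y**2 + 1/4)/8 - atan(2*y)/18] = 2*y**2*log(4*y**2 + 1)/3 - y*log(4*y**2 + 1), which equals f(y).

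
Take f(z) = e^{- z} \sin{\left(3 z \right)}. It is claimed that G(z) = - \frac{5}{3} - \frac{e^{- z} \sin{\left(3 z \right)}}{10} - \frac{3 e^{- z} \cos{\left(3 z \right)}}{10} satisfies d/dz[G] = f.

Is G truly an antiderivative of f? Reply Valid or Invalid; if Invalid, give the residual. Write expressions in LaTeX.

d/dz[G] = e^{- z} \sin{\left(3 z \right)}
This equals f(z) exactly, so the claim holds.

Valid - the claim checks out under differentiation.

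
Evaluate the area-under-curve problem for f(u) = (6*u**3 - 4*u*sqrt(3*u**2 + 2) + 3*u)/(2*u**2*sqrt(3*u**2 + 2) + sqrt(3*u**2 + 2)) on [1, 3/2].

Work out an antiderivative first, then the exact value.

Antiderivative: F(u) = sqrt(3*u**2 + 2) - log(4*u**2 + 2); value = -log(11) - sqrt(5) + log(6) + sqrt(35)/2

Whatever form F(u) takes, F'(u) = f(u) is non-negotiable.
F(u) = sqrt(3*u**2 + 2) - log(4*u**2 + 2) is an antiderivative of f.
Check: d/du[sqrt(3*u**2 + 2) - log(4*u**2 + 2)] = (6*u**3 - 4*u*sqrt(3*u**2 + 2) + 3*u)/(2*u**2*sqrt(3*u**2 + 2) + sqrt(3*u**2 + 2)) = f(u).
F(3/2) = -log(11) + sqrt(35)/2; F(1) = -log(6) + sqrt(5).
Integral = F(3/2) - F(1) = -log(11) - sqrt(5) + log(6) + sqrt(35)/2.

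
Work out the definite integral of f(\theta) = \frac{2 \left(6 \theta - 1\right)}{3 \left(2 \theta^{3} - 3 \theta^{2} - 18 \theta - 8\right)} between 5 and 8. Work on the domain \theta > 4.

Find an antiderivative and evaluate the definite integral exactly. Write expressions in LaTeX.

Factor the denominator (3 \left(\theta - 4\right) \left(\theta + 2\right) \left(2 \theta + 1\right)) and decompose: f = \frac{32}{81 \left(2 \theta + 1\right)} - \frac{13}{27 \left(\theta + 2\right)} + \frac{23}{81 \left(\theta - 4\right)}; each piece integrates to a log, atan, or power term.
F(\theta) = \frac{23 \log{\left(\theta - 4 \right)}}{81} + \frac{16 \log{\left(\theta + \frac{1}{2} \right)}}{81} - \frac{13 \log{\left(\theta + 2 \right)}}{27} is an antiderivative of f.
Check: d/d\theta[\frac{23 \log{\left(\theta - 4 \right)}}{81} + \frac{16 \log{\left(\theta + \frac{1}{2} \right)}}{81} - \frac{13 \log{\left(\theta + 2 \right)}}{27}] = \frac{12 \theta - 2}{6 \theta^{3} - 9 \theta^{2} - 54 \theta - 24}, which equals f(\theta).
F(8) = - \frac{13 \log{\left(10 \right)}}{27} + \frac{23 \log{\left(4 \right)}}{81} + \frac{16 \log{\left(\frac{17}{2} \right)}}{81}; F(5) = - \frac{13 \log{\left(7 \right)}}{27} + \frac{16 \log{\left(\frac{11}{2} \right)}}{81}.
Integral = F(8) - F(5) = - \frac{13 \log{\left(10 \right)}}{27} - \frac{16 \log{\left(\frac{11}{2} \right)}}{81} + \frac{23 \log{\left(4 \right)}}{81} + \frac{16 \log{\left(\frac{17}{2} \right)}}{81} + \frac{13 \log{\left(7 \right)}}{27}.

Antiderivative: F(\theta) = \frac{23 \log{\left(\theta - 4 \right)}}{81} + \frac{16 \log{\left(\theta + \frac{1}{2} \right)}}{81} - \frac{13 \log{\left(\theta + 2 \right)}}{27}; value = - \frac{13 \log{\left(10 \right)}}{27} - \frac{16 \log{\left(\frac{11}{2} \right)}}{81} + \frac{23 \log{\left(4 \right)}}{81} + \frac{16 \log{\left(\frac{17}{2} \right)}}{81} + \frac{13 \log{\left(7 \right)}}{27}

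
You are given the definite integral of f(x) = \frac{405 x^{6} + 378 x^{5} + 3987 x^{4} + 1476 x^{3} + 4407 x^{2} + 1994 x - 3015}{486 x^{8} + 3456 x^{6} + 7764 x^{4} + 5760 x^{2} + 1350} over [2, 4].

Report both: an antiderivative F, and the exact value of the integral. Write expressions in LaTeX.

Differentiate the proposed F(x) back; it has to land on f(x) exactly.
F(x) = \frac{- 45 x^{3} - 21 x^{2} - 201 x - 41}{54 x^{4} + 192 x^{2} + 90} is an antiderivative of f.
Check: d/dx[\frac{- 45 x^{3} - 21 x^{2} - 201 x - 41}{54 x^{4} + 192 x^{2} + 90}] = \frac{405 x^{6} + 378 x^{5} + 3987 x^{4} + 1476 x^{3} + 4407 x^{2} + 1994 x - 3015}{486 x^{8} + 3456 x^{6} + 7764 x^{4} + 5760 x^{2} + 1350} = f(x).
F(4) = - \frac{4061}{16986}; F(2) = - \frac{887}{1722}.
Integral = F(4) - F(2) = \frac{224265}{812497}.

Antiderivative: F(x) = \frac{- 45 x^{3} - 21 x^{2} - 201 x - 41}{54 x^{4} + 192 x^{2} + 90}; value = \frac{224265}{812497}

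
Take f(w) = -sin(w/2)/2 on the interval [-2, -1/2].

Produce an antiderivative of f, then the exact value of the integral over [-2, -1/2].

A first test for any F(w): its w-derivative must equal f(w) identically.
F(w) = cos(w/2) is an antiderivative of f.
Check: d/dw[cos(w/2)] = -sin(w/2)/2 = f(w).
F(-1/2) = cos(1/4); F(-2) = cos(1).
Integral = F(-1/2) - F(-2) = -cos(1) + cos(1/4).

Antiderivative: F(w) = cos(w/2); value = -cos(1) + cos(1/4)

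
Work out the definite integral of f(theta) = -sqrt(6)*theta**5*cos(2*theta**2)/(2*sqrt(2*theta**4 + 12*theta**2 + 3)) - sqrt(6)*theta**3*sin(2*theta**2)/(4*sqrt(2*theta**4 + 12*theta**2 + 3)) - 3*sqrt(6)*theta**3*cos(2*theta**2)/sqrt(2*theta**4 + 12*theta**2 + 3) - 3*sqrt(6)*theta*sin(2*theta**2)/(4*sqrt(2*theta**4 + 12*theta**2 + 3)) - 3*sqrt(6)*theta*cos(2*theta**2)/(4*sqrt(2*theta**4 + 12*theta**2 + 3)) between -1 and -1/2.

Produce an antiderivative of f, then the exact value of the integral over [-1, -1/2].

Antiderivative: F(theta) = -sqrt(6)*sqrt(2*theta**4 + 12*theta**2 + 3)*sin(2*theta**2)/16; value = -7*sqrt(3)*sin(1/2)/32 + sqrt(102)*sin(2)/16

Recognize the product-rule pattern: f = u'v + uv' with u = -3*sqrt(theta**4/3 + 2*theta**2 + 1/2)/8, v = sin(2*theta**2), so integration by parts undoes it.
F(theta) = -sqrt(6)*sqrt(2*theta**4 + 12*theta**2 + 3)*sin(2*theta**2)/16 is an antiderivative of f.
Check: d/dtheta[-sqrt(6)*sqrt(2*theta**4 + 12*theta**2 + 3)*sin(2*theta**2)/16] = (-2*sqrt(6)*theta**5*cos(2*theta**2) - sqrt(6)*theta**3*sin(2*theta**2) - 12*sqrt(6)*theta**3*cos(2*theta**2) - 3*sqrt(6)*theta*sin(2*theta**2) - 3*sqrt(6)*theta*cos(2*theta**2))/(4*sqrt(2*theta**4 + 12*theta**2 + 3)), which equals f(theta).
F(-1/2) = -7*sqrt(3)*sin(1/2)/32; F(-1) = -sqrt(102)*sin(2)/16.
Integral = F(-1/2) - F(-1) = -7*sqrt(3)*sin(1/2)/32 + sqrt(102)*sin(2)/16.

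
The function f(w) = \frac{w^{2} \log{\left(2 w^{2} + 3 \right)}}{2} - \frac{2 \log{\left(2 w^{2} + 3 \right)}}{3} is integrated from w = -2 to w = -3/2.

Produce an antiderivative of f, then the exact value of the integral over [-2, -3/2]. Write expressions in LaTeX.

Antiderivative: F(w) = \frac{- 4 w^{3} + 6 w \left(w^{2} - 4\right) \log{\left(2 w^{2} + 3 \right)} + 66 w - 33 \sqrt{6} \operatorname{atan}{\left(\frac{\sqrt{6} w}{3} \right)}}{36}; value = - \frac{11 \sqrt{6} \operatorname{atan}{\left(\frac{2 \sqrt{6}}{3} \right)}}{12} + \frac{29}{72} + \frac{7 \log{\left(\frac{15}{2} \right)}}{16} + \frac{11 \sqrt{6} \operatorname{atan}{\left(\frac{\sqrt{6}}{2} \right)}}{12}

The integrand splits into summands that can be handled one at a time.
F(w) = \frac{- 4 w^{3} + 6 w \left(w^{2} - 4\right) \log{\left(2 w^{2} + 3 \right)} + 66 w - 33 \sqrt{6} \operatorname{atan}{\left(\frac{\sqrt{6} w}{3} \right)}}{36} is an antiderivative of f.
Check: d/dw[\frac{- 4 w^{3} + 6 w \left(w^{2} - 4\right) \log{\left(2 w^{2} + 3 \right)} + 66 w - 33 \sqrt{6} \operatorname{atan}{\left(\frac{\sqrt{6} w}{3} \right)}}{36}] = \frac{w^{2} \log{\left(2 w^{2} + 3 \right)}}{2} - \frac{2 \log{\left(2 w^{2} + 3 \right)}}{3} = f(w).
F(-3/2) = - \frac{19}{8} + \frac{7 \log{\left(\frac{15}{2} \right)}}{16} + \frac{11 \sqrt{6} \operatorname{atan}{\left(\frac{\sqrt{6}}{2} \right)}}{12}; F(-2) = - \frac{25}{9} + \frac{11 \sqrt{6} \operatorname{atan}{\left(\frac{2 \sqrt{6}}{3} \right)}}{12}.
Integral = F(-3/2) - F(-2) = - \frac{11 \sqrt{6} \operatorname{atan}{\left(\frac{2 \sqrt{6}}{3} \right)}}{12} + \frac{29}{72} + \frac{7 \log{\left(\frac{15}{2} \right)}}{16} + \frac{11 \sqrt{6} \operatorname{atan}{\left(\frac{\sqrt{6}}{2} \right)}}{12}.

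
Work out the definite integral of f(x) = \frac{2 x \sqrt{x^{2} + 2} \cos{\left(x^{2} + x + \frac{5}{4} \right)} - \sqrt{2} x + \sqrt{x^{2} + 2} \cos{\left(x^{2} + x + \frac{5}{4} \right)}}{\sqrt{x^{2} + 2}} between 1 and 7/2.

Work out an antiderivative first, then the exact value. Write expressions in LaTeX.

An antiderivative F(x) passes only if d/dx[F] lands on f(x) exactly.
F(x) = - \sqrt{2} \sqrt{x^{2} + 2} + \sin{\left(x^{2} + x + \frac{5}{4} \right)} is an antiderivative of f.
Check: d/dx[- \sqrt{2} \sqrt{x^{2} + 2} + \sin{\left(x^{2} + x + \frac{5}{4} \right)}] = \frac{2 x \sqrt{x^{2} + 2} \cos{\left(x^{2} + x + \frac{5}{4} \right)} - \sqrt{2} x + \sqrt{x^{2} + 2} \cos{\left(x^{2} + x + \frac{5}{4} \right)}}{\sqrt{x^{2} + 2}} = f(x).
F(7/2) = - \frac{\sqrt{114}}{2} + \sin{\left(17 \right)}; F(1) = - \sqrt{6} + \sin{\left(\frac{13}{4} \right)}.
Integral = F(7/2) - F(1) = - \frac{\sqrt{114}}{2} + \sin{\left(17 \right)} - \sin{\left(\frac{13}{4} \right)} + \sqrt{6}.

Antiderivative: F(x) = - \sqrt{2} \sqrt{x^{2} + 2} + \sin{\left(x^{2} + x + \frac{5}{4} \right)}; value = - \frac{\sqrt{114}}{2} + \sin{\left(17 \right)} - \sin{\left(\frac{13}{4} \right)} + \sqrt{6}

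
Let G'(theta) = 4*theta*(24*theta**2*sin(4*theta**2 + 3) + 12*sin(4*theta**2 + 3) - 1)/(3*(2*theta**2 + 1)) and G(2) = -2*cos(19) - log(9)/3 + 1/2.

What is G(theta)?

A candidate passes only if d/dtheta[G] lands on the given G'(theta) exactly.
A general antiderivative is -log(2*theta**2 + 1)/3 - 2*cos(4*theta**2 + 3) + C.
The condition gives C = -2*cos(19) - log(9)/3 + 1/2 - (-2*cos(19) - log(9)/3) = 1/2.
So G(theta) = (-2*log(2*theta**2 + 1) - 12*cos(4*theta**2 + 3) + 3)/6.
Check: d/dtheta[(-2*log(2*theta**2 + 1) - 12*cos(4*theta**2 + 3) + 3)/6] = (96*theta**3*sin(4*theta**2 + 3) + 48*theta*sin(4*theta**2 + 3) - 4*theta)/(6*theta**2 + 3), which equals G'(theta).

G(theta) = (-2*log(2*theta**2 + 1) - 12*cos(4*theta**2 + 3) + 3)/6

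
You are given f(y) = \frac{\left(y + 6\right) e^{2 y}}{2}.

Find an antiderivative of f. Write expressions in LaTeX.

f has the shape u'v + uv' for u = \frac{y}{4} + \frac{11}{8} and v = e^{2 y} — it is the derivative of the product u*v.
Check: d/dy[\frac{\left(2 y + 11\right) e^{2 y}}{8}] = \frac{y e^{2 y}}{2} + 3 e^{2 y}, which equals f(y).

An antiderivative is F(y) = \frac{\left(2 y + 11\right) e^{2 y}}{8}.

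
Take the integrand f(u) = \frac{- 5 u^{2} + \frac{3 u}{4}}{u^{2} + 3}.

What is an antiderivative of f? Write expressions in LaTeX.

An antiderivative is F(u) = \frac{- 40 u + 3 \log{\left(u^{2} + 3 \right)} + 40 \sqrt{3} \operatorname{atan}{\left(\frac{\sqrt{3} u}{3} \right)}}{8}.

Check any antiderivative F(u) by computing F'(u) and comparing it with f(u).
Check: d/du[\frac{- 40 u + 3 \log{\left(u^{2} + 3 \right)} + 40 \sqrt{3} \operatorname{atan}{\left(\frac{\sqrt{3} u}{3} \right)}}{8}] = \frac{- 20 u^{2} + 3 u}{4 u^{2} + 12}, which equals f(u).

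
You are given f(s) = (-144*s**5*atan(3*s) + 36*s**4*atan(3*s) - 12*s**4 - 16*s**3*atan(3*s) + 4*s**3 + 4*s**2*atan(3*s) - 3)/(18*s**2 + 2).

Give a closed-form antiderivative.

f has the shape u'v + uv' for u = -2*s**4 + 2*s**3/3 - 1/2 and v = atan(3*s) — it is the derivative of the product u*v.
Check: d/ds[2*(-3*s**4 + s**3 - 3/4)*atan(3*s)/3] = (-144*s**5*atan(3*s) + 36*s**4*atan(3*s) - 12*s**4 - 16*s**3*atan(3*s) + 4*s**3 + 4*s**2*atan(3*s) - 3)/(18*s**2 + 2) = f(s).

An antiderivative is F(s) = 2*(-3*s**4 + s**3 - 3/4)*atan(3*s)/3.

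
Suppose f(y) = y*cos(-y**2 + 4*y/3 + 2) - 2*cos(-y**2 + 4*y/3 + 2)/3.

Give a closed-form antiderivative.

An antiderivative is F(y) = -sin(-y**2 + 4*y/3 + 2)/2.

The substitution u = -y**2 + 4*y/3 + 2 works: f is exactly (dF/du)*(du/dy) for that inner function.
Check: d/dy[-sin(-y**2 + 4*y/3 + 2)/2] = y*cos(-y**2 + 4*y/3 + 2) - 2*cos(-y**2 + 4*y/3 + 2)/3 = f(y).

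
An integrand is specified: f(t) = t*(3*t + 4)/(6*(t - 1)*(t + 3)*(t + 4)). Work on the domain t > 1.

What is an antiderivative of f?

The denominator factors as 6*(t - 1)*(t + 3)*(t + 4); partial fractions split f into directly integrable pieces: 16/(15*(t + 4)) - 5/(8*(t + 3)) + 7/(120*(t - 1)).
Check: d/dt[-(-7*log(t - 1) + 75*log(t + 3) - 128*log(t + 4))/120] = (3*t**2 + 4*t)/(6*t**3 + 36*t**2 + 30*t - 72), which equals f(t).

An antiderivative is F(t) = -(-7*log(t - 1) + 75*log(t + 3) - 128*log(t + 4))/120.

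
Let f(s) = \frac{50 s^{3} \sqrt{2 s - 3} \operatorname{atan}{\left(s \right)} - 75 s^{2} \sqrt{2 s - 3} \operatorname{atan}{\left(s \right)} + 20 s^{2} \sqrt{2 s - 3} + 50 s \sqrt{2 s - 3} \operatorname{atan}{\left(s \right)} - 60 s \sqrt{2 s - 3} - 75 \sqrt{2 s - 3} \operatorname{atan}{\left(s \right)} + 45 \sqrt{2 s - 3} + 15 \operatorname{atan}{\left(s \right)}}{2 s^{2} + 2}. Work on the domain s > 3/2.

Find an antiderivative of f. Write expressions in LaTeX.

f has the shape u'v + uv' for u = \frac{5 \left(2 s - 3\right)^{\frac{5}{2}}}{2} + \frac{15 \operatorname{atan}{\left(s \right)}}{4} and v = \operatorname{atan}{\left(s \right)} — it is the derivative of the product u*v.
Check: d/ds[\frac{5 \left(8 s^{2} \sqrt{2 s - 3} - 24 s \sqrt{2 s - 3} + 18 \sqrt{2 s - 3} + 3 \operatorname{atan}{\left(s \right)}\right) \operatorname{atan}{\left(s \right)}}{4}] = \frac{100 s^{4} \operatorname{atan}{\left(s \right)} - 300 s^{3} \operatorname{atan}{\left(s \right)} + 40 s^{3} + 325 s^{2} \operatorname{atan}{\left(s \right)} - 180 s^{2} - 300 s \operatorname{atan}{\left(s \right)} + 270 s + 15 \sqrt{2 s - 3} \operatorname{atan}{\left(s \right)} + 225 \operatorname{atan}{\left(s \right)} - 135}{2 s^{2} \sqrt{2 s - 3} + 2 \sqrt{2 s - 3}}, which equals f(s).

An antiderivative is F(s) = \frac{5 \left(8 s^{2} \sqrt{2 s - 3} - 24 s \sqrt{2 s - 3} + 18 \sqrt{2 s - 3} + 3 \operatorname{atan}{\left(s \right)}\right) \operatorname{atan}{\left(s \right)}}{4}.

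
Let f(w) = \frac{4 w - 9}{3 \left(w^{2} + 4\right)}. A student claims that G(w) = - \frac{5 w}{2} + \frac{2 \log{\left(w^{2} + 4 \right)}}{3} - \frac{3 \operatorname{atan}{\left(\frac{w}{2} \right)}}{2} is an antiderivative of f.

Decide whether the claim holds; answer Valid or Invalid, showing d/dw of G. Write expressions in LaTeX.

d/dw[G] = \frac{- 15 w^{2} + 8 w - 78}{6 w^{2} + 24}
d/dw[G] - f(w) = - \frac{5}{2} != 0.

Invalid: d/dw[G] - f = - \frac{5}{2}, which is not 0.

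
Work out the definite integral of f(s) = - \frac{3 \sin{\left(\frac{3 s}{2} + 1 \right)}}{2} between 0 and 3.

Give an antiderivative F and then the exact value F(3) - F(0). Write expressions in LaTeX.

Antiderivative: F(s) = \cos{\left(\frac{3 s}{2} + 1 \right)}; value = - \cos{\left(1 \right)} + \cos{\left(\frac{11}{2} \right)}

Check any antiderivative F(s) by computing F'(s) and comparing it with f(s).
F(s) = \cos{\left(\frac{3 s}{2} + 1 \right)} is an antiderivative of f.
Check: d/ds[\cos{\left(\frac{3 s}{2} + 1 \right)}] = - \frac{3 \sin{\left(\frac{3 s}{2} + 1 \right)}}{2} = f(s).
F(3) = \cos{\left(\frac{11}{2} \right)}; F(0) = \cos{\left(1 \right)}.
Integral = F(3) - F(0) = - \cos{\left(1 \right)} + \cos{\left(\frac{11}{2} \right)}.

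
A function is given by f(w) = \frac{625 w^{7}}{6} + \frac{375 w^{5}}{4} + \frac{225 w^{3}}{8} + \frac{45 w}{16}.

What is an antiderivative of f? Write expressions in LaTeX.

The substitution u = - \frac{5 w^{2}}{2} - \frac{3}{4} works: f is exactly (dF/du)*(du/dw) for that inner function.
Check: d/dw[\frac{\left(10 w^{2} + 3\right)^{4}}{768}] = \frac{625 w^{7}}{6} + \frac{375 w^{5}}{4} + \frac{225 w^{3}}{8} + \frac{45 w}{16} = f(w).

An antiderivative is F(w) = \frac{\left(10 w^{2} + 3\right)^{4}}{768}.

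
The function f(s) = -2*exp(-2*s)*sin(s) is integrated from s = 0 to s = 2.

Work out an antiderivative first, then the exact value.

Differentiate the proposed F(s) back; it has to land on f(s) exactly.
F(s) = 2*(2*sin(s) + cos(s))*exp(-2*s)/5 is an antiderivative of f.
Check: d/ds[2*(2*sin(s) + cos(s))*exp(-2*s)/5] = -2*exp(-2*s)*sin(s) = f(s).
F(2) = 2*exp(-4)*cos(2)/5 + 4*exp(-4)*sin(2)/5; F(0) = 2/5.
Integral = F(2) - F(0) = -2/5 + 2*exp(-4)*cos(2)/5 + 4*exp(-4)*sin(2)/5.

Antiderivative: F(s) = 2*(2*sin(s) + cos(s))*exp(-2*s)/5; value = -2/5 + 2*exp(-4)*cos(2)/5 + 4*exp(-4)*sin(2)/5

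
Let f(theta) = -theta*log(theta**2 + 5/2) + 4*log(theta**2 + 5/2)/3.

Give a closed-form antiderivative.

An antiderivative is F(theta) = -theta**2*log(theta**2 + 5/2)/2 + theta**2/2 + 4*theta*log(theta**2 + 5/2)/3 - 8*theta/3 - 5*log(theta**2 + 5/2)/4 + 4*sqrt(10)*atan(sqrt(10)*theta/5)/3.

The integrand splits into summands that can be handled one at a time.
Check: d/dtheta[-theta**2*log(theta**2 + 5/2)/2 + theta**2/2 + 4*theta*log(theta**2 + 5/2)/3 - 8*theta/3 - 5*log(theta**2 + 5/2)/4 + 4*sqrt(10)*atan(sqrt(10)*theta/5)/3] = -theta*log(theta**2 + 5/2) + 4*log(theta**2 + 5/2)/3 = f(theta).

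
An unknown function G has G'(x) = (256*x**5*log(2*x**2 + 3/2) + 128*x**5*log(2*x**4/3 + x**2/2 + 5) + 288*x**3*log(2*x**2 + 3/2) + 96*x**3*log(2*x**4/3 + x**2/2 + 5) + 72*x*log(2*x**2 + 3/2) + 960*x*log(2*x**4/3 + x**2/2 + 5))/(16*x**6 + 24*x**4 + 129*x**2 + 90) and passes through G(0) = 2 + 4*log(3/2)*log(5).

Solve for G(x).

G(x) = 2*(2*log(2*x**2 + 3/2)*log(2*x**4/3 + x**2/2 + 5) + 1)

Recognize the product-rule pattern: G'(x) = u'v + uv' with u = 4*log(2*x**2 + 3/2), v = log(2*x**4/3 + x**2/2 + 5), so integration by parts undoes it.
A general antiderivative is 4*log(2*x**2 + 3/2)*log(2*x**4/3 + x**2/2 + 5) + C.
The condition gives C = 2 + 4*log(3/2)*log(5) - (4*log(3/2)*log(5)) = 2.
So G(x) = 2*(2*log(2*x**2 + 3/2)*log(2*x**4/3 + x**2/2 + 5) + 1).
Check: d/dx[2*(2*log(2*x**2 + 3/2)*log(2*x**4/3 + x**2/2 + 5) + 1)] = (256*x**5*log(2*x**2 + 3/2) + 128*x**5*log(2*x**4/3 + x**2/2 + 5) + 288*x**3*log(2*x**2 + 3/2) + 96*x**3*log(2*x**4/3 + x**2/2 + 5) + 72*x*log(2*x**2 + 3/2) + 960*x*log(2*x**4/3 + x**2/2 + 5))/(16*x**6 + 24*x**4 + 129*x**2 + 90) = G'(x).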